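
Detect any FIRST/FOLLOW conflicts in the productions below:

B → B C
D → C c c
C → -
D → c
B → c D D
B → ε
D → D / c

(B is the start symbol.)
Yes. B → B C with FOLLOW(B) on { '-' }

A FIRST/FOLLOW conflict occurs when a non-terminal N has a nullable alternative N → β (β ⇒* ε) and another alternative N → α with FIRST(α) ∩ FOLLOW(N) ≠ ∅: on such a lookahead the parser cannot decide between expanding α and letting N vanish via β.

Nullable non-terminals: B.
FIRST sets used below: FIRST(B) = { '-', 'c', ε }, FIRST(C) = { '-' }

B: nullable alternative(s) B → ε; FOLLOW(B) = { $, '-' }
  B → B C: FIRST \ {ε} = { '-', 'c' } — overlaps FOLLOW(B) on { '-' }: CONFLICT
  B → c D D: FIRST \ {ε} = { 'c' } — disjoint from FOLLOW(B)
  B → ε: FIRST \ {ε} = { } — this is the only nullable alternative, skip

C, D have no nullable alternative, so no FIRST/FOLLOW check is needed there.

So the grammar has 1 FIRST/FOLLOW conflict (marked CONFLICT above).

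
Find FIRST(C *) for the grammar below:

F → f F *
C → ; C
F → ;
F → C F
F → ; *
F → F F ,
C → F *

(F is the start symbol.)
FIRST sets of the non-terminals involved (from the grammar, by fixed-point iteration):
  FIRST(C) = { ';', 'f' }

To compute FIRST(C *), process the symbols left to right:
Symbol C is a non-terminal. Add FIRST(C) \ {ε} = { ';', 'f' }
C is not nullable (ε ∉ FIRST(C)), so stop here.
FIRST(C *) = { ';', 'f' }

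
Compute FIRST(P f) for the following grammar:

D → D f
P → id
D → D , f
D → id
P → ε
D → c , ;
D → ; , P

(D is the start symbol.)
FIRST sets of the non-terminals involved (from the grammar, by fixed-point iteration):
  FIRST(P) = { 'id', ε }

To compute FIRST(P f), process the symbols left to right:
Symbol P is a non-terminal. Add FIRST(P) \ {ε} = { 'id' }
P is nullable (ε ∈ FIRST(P)), continue to the next symbol.
Symbol f is a terminal. Add 'f' and stop.
FIRST(P f) = { 'f', 'id' }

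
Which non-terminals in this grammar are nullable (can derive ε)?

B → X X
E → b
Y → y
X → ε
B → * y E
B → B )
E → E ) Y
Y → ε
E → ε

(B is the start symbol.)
{ 'B', 'E', 'X', 'Y' }

A non-terminal is nullable if it can derive ε (the empty string): either it has an ε-production, or it has a production whose right-hand side consists entirely of nullable non-terminals.

ε-productions: X → ε, Y → ε, E → ε
So X, Y, E are immediately nullable.
B → X X: every symbol on the right is nullable, so B is nullable too.
Every non-terminal is now nullable.
Nullable = { 'B', 'E', 'X', 'Y' }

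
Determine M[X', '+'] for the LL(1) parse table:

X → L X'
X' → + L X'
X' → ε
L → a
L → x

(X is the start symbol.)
To find M[X', '+'], we find productions for X' where '+' is in the predict set (PREDICT(N → α) = (FIRST(α) \ {ε}) ∪ (FOLLOW(N) if α ⇒* ε)).

Relevant sets:
  FOLLOW(X') = { $ }

X' → + L X': PREDICT = { '+' }
  '+' is in predict set, so this production goes in M[X', '+']
X' → ε: PREDICT = { $ }

M[X', '+'] = X' → + L X'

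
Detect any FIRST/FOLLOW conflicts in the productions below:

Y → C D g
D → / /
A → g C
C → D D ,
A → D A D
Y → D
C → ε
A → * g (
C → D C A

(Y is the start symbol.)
A FIRST/FOLLOW conflict occurs when a non-terminal N has a nullable alternative N → β (β ⇒* ε) and another alternative N → α with FIRST(α) ∩ FOLLOW(N) ≠ ∅: on such a lookahead the parser cannot decide between expanding α and letting N vanish via β.

Nullable non-terminals: C.
FIRST sets used below: FIRST(D) = { '/' }

C: nullable alternative(s) C → ε; FOLLOW(C) = { '*', '/', 'g' }
  C → D D ,: FIRST \ {ε} = { '/' } — overlaps FOLLOW(C) on { '/' }: CONFLICT
  C → ε: FIRST \ {ε} = { } — this is the only nullable alternative, skip
  C → D C A: FIRST \ {ε} = { '/' } — overlaps FOLLOW(C) on { '/' }: CONFLICT

A, D, Y have no nullable alternative, so no FIRST/FOLLOW check is needed there.

So the grammar has 2 FIRST/FOLLOW conflicts (marked CONFLICT above).

Answer: Yes. C → D D ',' with FOLLOW(C) on { '/' }; C → D C A with FOLLOW(C) on { '/' }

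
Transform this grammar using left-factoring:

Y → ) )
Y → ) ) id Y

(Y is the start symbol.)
Y → ) ) Y'
Y' → ε
Y' → id Y

Left-factoring transforms A → αβ₁ | αβ₂ into A → αA' and A' → β₁ | β₂
(α is the longest common prefix among the alternatives). Repeat until
no nonterminal has two alternatives with a common prefix.

Round 1: Y has alternatives sharing prefix ') )'. Introduce Y': Y → ) ) Y'
  Add: Y' → ε
  Add: Y' → id Y

No remaining common prefixes — done.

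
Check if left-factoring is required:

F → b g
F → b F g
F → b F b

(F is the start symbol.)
Left-factoring is needed when two productions for the same non-terminal
share a common prefix on the right-hand side.

Productions for F:
  F → b g
  F → b F g
  F → b F b

Found common prefix 'b' in productions for F

Answer: Yes, F has productions with common prefix 'b'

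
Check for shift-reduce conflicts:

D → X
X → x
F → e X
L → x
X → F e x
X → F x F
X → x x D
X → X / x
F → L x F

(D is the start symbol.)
Augment with D' → D and build the canonical LR(0) collection (I0 = CLOSURE({[D' → . D]}), then GOTO on every symbol after a dot until no new states appear). It has 19 states:
  I0: { [D → . X], [D' → . D], [F → . L x F], [F → . e X], [L → . x], [X → . F e x], [X → . F x F], [X → . X / x], [X → . x x D], [X → . x] }  — shift
  I1: { [D' → D .] }  — accept
  I2: { [X → F . e x], [X → F . x F] }  — shift
  I3: { [F → L . x F] }  — shift
  I4: { [D → X .], [X → X . / x] }  — shift, reduce
  I5: { [F → . L x F], [F → . e X], [F → e . X], [L → . x], [X → . F e x], [X → . F x F], [X → . X / x], [X → . x x D], [X → . x] }  — shift
  I6: { [L → x .], [X → x . x D], [X → x .] }  — shift, 2 reduces
  I7: { [D → . X], [F → . L x F], [F → . e X], [L → . x], [X → . F e x], [X → . F x F], [X → . X / x], [X → . x x D], [X → . x], [X → x x . D] }  — shift
  I8: { [X → x x D .] }  — reduce
  I9: { [F → e X .], [X → X . / x] }  — shift, reduce
  I10: { [X → X / . x] }  — shift
  I11: { [X → X / x .] }  — reduce
  I12: { [F → . L x F], [F → . e X], [F → L x . F], [L → . x] }  — shift
  I13: { [F → L x F .] }  — reduce
  I14: { [L → x .] }  — reduce
  I15: { [X → F e . x] }  — shift
  I16: { [F → . L x F], [F → . e X], [L → . x], [X → F x . F] }  — shift
  I17: { [X → F x F .] }  — reduce
  I18: { [X → F e x .] }  — reduce

I4 contains reduce item [D → X .] and shift item [X → X . / x] — shift-reduce conflict.
I6 contains reduce items [L → x .], [X → x .] and shift item [X → x . x D] — shift-reduce conflict.
I9 contains reduce item [F → e X .] and shift item [X → X . / x] — shift-reduce conflict.

Answer: Yes — I4: [D → X .] vs [X → X . / x]; I6: [L → x .] vs [X → x . x D]; I9: [F → e X .] vs [X → X . / x]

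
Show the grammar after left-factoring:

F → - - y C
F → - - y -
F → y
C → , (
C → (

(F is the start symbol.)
Left-factoring transforms A → αβ₁ | αβ₂ into A → αA' and A' → β₁ | β₂
(α is the longest common prefix among the alternatives). Repeat until
no nonterminal has two alternatives with a common prefix.

Round 1: F has alternatives sharing prefix '- - y'. Introduce F': F → - - y F'
  Add: F' → C
  Add: F' → -

No remaining common prefixes — done.

Resulting grammar:
F → - - y F'
F' → C
F' → -
F → y
C → , (
C → (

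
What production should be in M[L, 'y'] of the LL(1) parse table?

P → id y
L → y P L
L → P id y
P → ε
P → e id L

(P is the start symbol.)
L → y P L

To find M[L, 'y'], we find productions for L where 'y' is in the predict set (PREDICT(N → α) = (FIRST(α) \ {ε}) ∪ (FOLLOW(N) if α ⇒* ε)).

Relevant sets:
  FIRST(P) = { 'e', 'id', ε }

L → y P L: PREDICT = { 'y' }
  'y' is in predict set, so this production goes in M[L, 'y']
L → P id y: PREDICT = { 'e', 'id' }

M[L, 'y'] = L → y P L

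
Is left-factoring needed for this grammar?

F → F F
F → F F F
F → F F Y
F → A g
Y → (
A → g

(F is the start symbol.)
Left-factoring is needed when two productions for the same non-terminal
share a common prefix on the right-hand side.

Productions for F:
  F → F F
  F → F F F
  F → F F Y
  F → A g

Found common prefix 'F F' in productions for F

Answer: Yes, F has productions with common prefix 'F F'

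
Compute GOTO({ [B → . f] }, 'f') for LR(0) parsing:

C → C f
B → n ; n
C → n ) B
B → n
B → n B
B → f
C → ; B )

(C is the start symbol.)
{ [B → f .] }

GOTO(I, 'f') = CLOSURE({ [A → αX.β] : [A → α.Xβ] ∈ I, X = 'f' })

Items with dot before 'f', with the dot advanced:
  [B → . f] → [B → f .]
Closure adds nothing (no advanced item has the dot before a non-terminal).

GOTO = { [B → f .] }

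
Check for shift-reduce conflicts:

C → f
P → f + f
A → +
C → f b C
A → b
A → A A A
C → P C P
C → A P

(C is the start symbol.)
A shift-reduce conflict occurs when an LR(0) state has both:
  - a complete (reduce) item [A → α .] (dot at the end), and
  - a shift item [B → β . c γ] (dot before a terminal).

Augment with C' → C and build the canonical LR(0) collection (I0 = CLOSURE({[C' → . C]}), then GOTO on every symbol after a dot until no new states appear). It has 17 states:
  I0: { [A → . +], [A → . A A A], [A → . b], [C → . A P], [C → . P C P], [C → . f b C], [C → . f], [C' → . C], [P → . f + f] }  — shift
  I1: { [A → + .] }  — reduce
  I2: { [A → . +], [A → . A A A], [A → . b], [A → A . A A], [C → A . P], [P → . f + f] }  — shift
  I3: { [C' → C .] }  — accept
  I4: { [A → . +], [A → . A A A], [A → . b], [C → . A P], [C → . P C P], [C → . f b C], [C → . f], [C → P . C P], [P → . f + f] }  — shift
  I5: { [A → b .] }  — reduce
  I6: { [C → f . b C], [C → f .], [P → f . + f] }  — shift, reduce
  I7: { [P → f + . f] }  — shift
  I8: { [A → . +], [A → . A A A], [A → . b], [C → . A P], [C → . P C P], [C → . f b C], [C → . f], [C → f b . C], [P → . f + f] }  — shift
  I9: { [C → f b C .] }  — reduce
  I10: { [P → f + f .] }  — reduce
  I11: { [C → P C . P], [P → . f + f] }  — shift
  I12: { [C → P C P .] }  — reduce
  I13: { [P → f . + f] }  — shift
  I14: { [A → . +], [A → . A A A], [A → . b], [A → A . A A], [A → A A . A] }  — shift
  I15: { [C → A P .] }  — reduce
  I16: { [A → . +], [A → . A A A], [A → . b], [A → A . A A], [A → A A . A], [A → A A A .] }  — shift, reduce

I6 contains reduce item [C → f .] and shift items [C → f . b C], [P → f . + f] — shift-reduce conflict.
I16 contains reduce item [A → A A A .] and shift items [A → . +], [A → . b] — shift-reduce conflict.

Answer: Yes — I6: [C → f .] vs [C → f . b C]; I16: [A → A A A .] vs [A → . +]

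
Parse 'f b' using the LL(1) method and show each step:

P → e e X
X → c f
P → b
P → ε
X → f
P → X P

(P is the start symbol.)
LL(1) parsing maintains a stack (initially the start symbol over $) and the input. At each step: if the stack top is a terminal, match it against the current input token; if it is a non-terminal N, replace it with the RHS of M[N, lookahead] (the unique production whose predict set contains the lookahead).

Stack is shown with the top on the left.

Stack  Input  Action
--------------------
P $    f b $  output P → X P
X P $  f b $  output X → f
f P $  f b $  match 'f'
P $    b $    output P → b
b $    b $    match 'b'
$      $      accept

The string is accepted.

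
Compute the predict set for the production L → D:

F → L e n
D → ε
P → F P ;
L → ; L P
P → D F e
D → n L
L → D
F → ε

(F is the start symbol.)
{ ';', 'e', 'n' }

PREDICT(L → D) = (FIRST(RHS) \ {ε}) ∪ (FOLLOW(L) if ε ∈ FIRST(RHS), i.e. RHS ⇒* ε)
FIRST(D) = { 'n', ε }
FIRST(D) = { 'n', ε }
ε ∈ FIRST(D) (the right-hand side is nullable), so add FOLLOW(L) = { ';', 'e', 'n' }
PREDICT(L → D) = { ';', 'e', 'n' }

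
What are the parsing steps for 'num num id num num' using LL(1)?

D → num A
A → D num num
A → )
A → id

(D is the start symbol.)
LL(1) parsing maintains a stack (initially the start symbol over $) and the input. At each step: if the stack top is a terminal, match it against the current input token; if it is a non-terminal N, replace it with the RHS of M[N, lookahead] (the unique production whose predict set contains the lookahead).

Stack is shown with the top on the left.

Stack            Input                 Action
---------------------------------------------
D $              num num id num num $  output D → num A
num A $          num num id num num $  match 'num'
A $              num id num num $      output A → D num num
D num num $      num id num num $      output D → num A
num A num num $  num id num num $      match 'num'
A num num $      id num num $          output A → id
id num num $     id num num $          match 'id'
num num $        num num $             match 'num'
num $            num $                 match 'num'
$                $                     accept

The string is accepted.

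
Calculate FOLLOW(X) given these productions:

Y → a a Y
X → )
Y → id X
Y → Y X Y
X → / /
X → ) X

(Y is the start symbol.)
{ $, ')', '/', 'a', 'id' }

In Y → id X: X is at the end, add FOLLOW(Y)
In Y → Y X Y: X is followed by Y, add FIRST(Y) \ {ε} = { 'a', 'id' }
In X → ) X: X is at the end; this adds FOLLOW(X) to itself — nothing new

The FOLLOW sets referred to above (computed the same way, to a fixed point):
  FOLLOW(Y) = { $, ')', '/' }

Taking the union: FOLLOW(X) = { $, ')', '/', 'a', 'id' }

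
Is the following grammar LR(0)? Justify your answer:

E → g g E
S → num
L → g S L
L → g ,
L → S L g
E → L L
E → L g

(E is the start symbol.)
A grammar is LR(0) if no state in the canonical LR(0) collection has:
  - both a shift item (dot before a terminal) and a complete item (shift-reduce conflict), or
  - two or more complete items (reduce-reduce conflict; the accept item [E' → E .] counts as a complete item here).

Augment with E' → E and build the canonical LR(0) collection (I0 = CLOSURE({[E' → . E]}), then GOTO on every symbol after a dot until no new states appear). It has 16 states:
  I0: { [E → . L L], [E → . L g], [E → . g g E], [E' → . E], [L → . S L g], [L → . g ,], [L → . g S L], [S → . num] }  — shift
  I1: { [E' → E .] }  — accept
  I2: { [E → L . L], [E → L . g], [L → . S L g], [L → . g ,], [L → . g S L], [S → . num] }  — shift
  I3: { [L → . S L g], [L → . g ,], [L → . g S L], [L → S . L g], [S → . num] }  — shift
  I4: { [E → g . g E], [L → g . ,], [L → g . S L], [S → . num] }  — shift
  I5: { [S → num .] }  — reduce
  I6: { [L → g , .] }  — reduce
  I7: { [L → . S L g], [L → . g ,], [L → . g S L], [L → g S . L], [S → . num] }  — shift
  I8: { [E → . L L], [E → . L g], [E → . g g E], [E → g g . E], [L → . S L g], [L → . g ,], [L → . g S L], [S → . num] }  — shift
  I9: { [E → g g E .] }  — reduce
  I10: { [L → g S L .] }  — reduce
  I11: { [L → g . ,], [L → g . S L], [S → . num] }  — shift
  I12: { [L → S L . g] }  — shift
  I13: { [L → S L g .] }  — reduce
  I14: { [E → L L .] }  — reduce
  I15: { [E → L g .], [L → g . ,], [L → g . S L], [S → . num] }  — shift, reduce

Conflict in state I15:
  Shift-reduce conflict between [E → L g .] and [L → g . ,]
So the grammar is NOT LR(0).

Answer: No. Shift-reduce conflict between [E → L g .] and [L → g . ,]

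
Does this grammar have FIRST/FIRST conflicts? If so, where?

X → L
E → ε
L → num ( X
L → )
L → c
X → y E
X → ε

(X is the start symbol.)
No FIRST/FIRST conflicts.

A FIRST/FIRST conflict occurs when two productions N → α and N → β for the same non-terminal have FIRST(α) ∩ FIRST(β) ≠ ∅ (with ε ∈ FIRST of a nullable right-hand side, so two nullable alternatives also conflict).

FIRST sets of the non-terminals at (or reachable through a nullable prefix from) the front of some alternative:
  FIRST(L) = { ')', 'c', 'num' }

Productions for X:
  X → L: FIRST = { ')', 'c', 'num' }
  X → y E: FIRST = { 'y' }
  X → ε: FIRST = { ε }
Productions for L:
  L → num ( X: FIRST = { 'num' }
  L → ): FIRST = { ')' }
  L → c: FIRST = { 'c' }
E has only one production, so no FIRST/FIRST conflict is possible there.

All alternatives of each non-terminal have pairwise disjoint FIRST sets.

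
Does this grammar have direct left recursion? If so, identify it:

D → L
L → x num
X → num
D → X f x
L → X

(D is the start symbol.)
D → L: starts with L
L → x num: starts with x
X → num: starts with num
D → X f x: starts with X
L → X: starts with X

No direct left recursion found.

Answer: No direct left recursion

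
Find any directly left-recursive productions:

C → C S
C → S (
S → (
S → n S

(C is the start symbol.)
Yes, C is left-recursive

Direct left recursion occurs when N → N α for some non-terminal N (the right-hand side begins with the left-hand side itself).

C → C S: LEFT RECURSIVE (starts with C)
C → S (: starts with S
S → (: starts with '('
S → n S: starts with n

The grammar has direct left recursion on: C.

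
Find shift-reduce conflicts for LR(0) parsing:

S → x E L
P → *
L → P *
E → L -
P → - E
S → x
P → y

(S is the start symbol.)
Yes — I2: [S → x .] vs [P → . *]

Augment with S' → S and build the canonical LR(0) collection (I0 = CLOSURE({[S' → . S]}), then GOTO on every symbol after a dot until no new states appear). It has 13 states:
  I0: { [S → . x E L], [S → . x], [S' → . S] }  — shift
  I1: { [S' → S .] }  — accept
  I2: { [E → . L -], [L → . P *], [P → . *], [P → . - E], [P → . y], [S → x . E L], [S → x .] }  — shift, reduce
  I3: { [P → * .] }  — reduce
  I4: { [E → . L -], [L → . P *], [P → - . E], [P → . *], [P → . - E], [P → . y] }  — shift
  I5: { [L → . P *], [P → . *], [P → . - E], [P → . y], [S → x E . L] }  — shift
  I6: { [E → L . -] }  — shift
  I7: { [L → P . *] }  — shift
  I8: { [P → y .] }  — reduce
  I9: { [L → P * .] }  — reduce
  I10: { [E → L - .] }  — reduce
  I11: { [S → x E L .] }  — reduce
  I12: { [P → - E .] }  — reduce

I2 contains reduce item [S → x .] and shift items [P → . *], [P → . - E], [P → . y] — shift-reduce conflict.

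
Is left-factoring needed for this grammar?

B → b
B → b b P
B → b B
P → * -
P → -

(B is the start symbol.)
Yes, B has productions with common prefix 'b'

Left-factoring is needed when two productions for the same non-terminal
share a common prefix on the right-hand side.

Productions for B:
  B → b
  B → b b P
  B → b B
Productions for P:
  P → * -
  P → -

Found common prefix 'b' in productions for B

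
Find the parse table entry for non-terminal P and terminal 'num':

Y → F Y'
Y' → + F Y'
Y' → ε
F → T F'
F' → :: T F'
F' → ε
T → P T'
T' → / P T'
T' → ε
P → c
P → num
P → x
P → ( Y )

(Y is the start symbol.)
P → num

To find M[P, 'num'], we find productions for P where 'num' is in the predict set (PREDICT(N → α) = (FIRST(α) \ {ε}) ∪ (FOLLOW(N) if α ⇒* ε)).

P → c: PREDICT = { 'c' }
P → num: PREDICT = { 'num' }
  'num' is in predict set, so this production goes in M[P, 'num']
P → x: PREDICT = { 'x' }
P → ( Y ): PREDICT = { '(' }

M[P, 'num'] = P → num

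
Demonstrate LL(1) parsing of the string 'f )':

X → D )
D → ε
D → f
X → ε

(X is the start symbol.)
LL(1) parsing maintains a stack (initially the start symbol over $) and the input. At each step: if the stack top is a terminal, match it against the current input token; if it is a non-terminal N, replace it with the RHS of M[N, lookahead] (the unique production whose predict set contains the lookahead).

Stack is shown with the top on the left.

Stack  Input  Action
--------------------
X $    f ) $  output X → D )
D ) $  f ) $  output D → f
f ) $  f ) $  match 'f'
) $    ) $    match ')'
$      $      accept

The string is accepted.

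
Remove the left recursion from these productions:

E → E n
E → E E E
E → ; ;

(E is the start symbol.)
E is directly left-recursive. The standard transformation for
  A → A α₁ | ... | A α_m | β₁ | ... | β_n
is
  A  → β₁ A' | ... | β_n A'
  A' → α₁ A' | ... | α_m A' | ε

E → ; ; becomes E → ; ; E'
E → E n becomes E' → n E'
E → E E E becomes E' → E E E'
Add E' → ε

Resulting grammar:
E → ; ; E'
E' → n E'
E' → E E E'
E' → ε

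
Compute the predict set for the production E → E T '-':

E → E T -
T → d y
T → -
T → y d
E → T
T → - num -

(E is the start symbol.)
{ '-', 'd', 'y' }

PREDICT(E → E T '-') = (FIRST(RHS) \ {ε}) ∪ (FOLLOW(E) if ε ∈ FIRST(RHS), i.e. RHS ⇒* ε)
FIRST(E) = { '-', 'd', 'y' }
FIRST(E T '-') = { '-', 'd', 'y' }
ε ∉ FIRST(E T '-'), so FOLLOW(E) is not added.
PREDICT(E → E T '-') = { '-', 'd', 'y' }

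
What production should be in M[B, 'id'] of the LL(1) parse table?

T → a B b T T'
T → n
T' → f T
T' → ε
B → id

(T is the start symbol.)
To find M[B, 'id'], we find productions for B where 'id' is in the predict set (PREDICT(N → α) = (FIRST(α) \ {ε}) ∪ (FOLLOW(N) if α ⇒* ε)).

B → id: PREDICT = { 'id' }
  'id' is in predict set, so this production goes in M[B, 'id']

M[B, 'id'] = B → id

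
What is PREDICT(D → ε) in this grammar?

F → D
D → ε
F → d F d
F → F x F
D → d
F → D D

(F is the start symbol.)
PREDICT(D → ε) = (FIRST(RHS) \ {ε}) ∪ (FOLLOW(D) if ε ∈ FIRST(RHS), i.e. RHS ⇒* ε)
The right-hand side is ε (FIRST(ε) = { ε }), so the predict set is FOLLOW(D) = { $, 'd', 'x' }
PREDICT(D → ε) = { $, 'd', 'x' }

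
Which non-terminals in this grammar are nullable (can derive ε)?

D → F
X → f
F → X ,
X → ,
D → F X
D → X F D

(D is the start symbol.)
A non-terminal is nullable if it can derive ε (the empty string): either it has an ε-production, or it has a production whose right-hand side consists entirely of nullable non-terminals.

There are no ε-productions, so no non-terminal can derive ε.
No non-terminals are nullable.

Answer: None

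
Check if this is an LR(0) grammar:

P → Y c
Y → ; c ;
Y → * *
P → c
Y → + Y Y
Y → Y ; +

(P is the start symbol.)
No. Shift-reduce conflict between [Y → + Y Y .] and [Y → Y . ; +]

A grammar is LR(0) if no state in the canonical LR(0) collection has:
  - both a shift item (dot before a terminal) and a complete item (shift-reduce conflict), or
  - two or more complete items (reduce-reduce conflict; the accept item [P' → P .] counts as a complete item here).

Augment with P' → P and build the canonical LR(0) collection (I0 = CLOSURE({[P' → . P]}), then GOTO on every symbol after a dot until no new states appear). It has 16 states:
  I0: { [P → . Y c], [P → . c], [P' → . P], [Y → . * *], [Y → . + Y Y], [Y → . ; c ;], [Y → . Y ; +] }  — shift
  I1: { [Y → * . *] }  — shift
  I2: { [Y → + . Y Y], [Y → . * *], [Y → . + Y Y], [Y → . ; c ;], [Y → . Y ; +] }  — shift
  I3: { [Y → ; . c ;] }  — shift
  I4: { [P' → P .] }  — accept
  I5: { [P → Y . c], [Y → Y . ; +] }  — shift
  I6: { [P → c .] }  — reduce
  I7: { [Y → Y ; . +] }  — shift
  I8: { [P → Y c .] }  — reduce
  I9: { [Y → Y ; + .] }  — reduce
  I10: { [Y → ; c . ;] }  — shift
  I11: { [Y → ; c ; .] }  — reduce
  I12: { [Y → + Y . Y], [Y → . * *], [Y → . + Y Y], [Y → . ; c ;], [Y → . Y ; +], [Y → Y . ; +] }  — shift
  I13: { [Y → ; . c ;], [Y → Y ; . +] }  — shift
  I14: { [Y → + Y Y .], [Y → Y . ; +] }  — shift, reduce
  I15: { [Y → * * .] }  — reduce

Conflict in state I14:
  Shift-reduce conflict between [Y → + Y Y .] and [Y → Y . ; +]
So the grammar is NOT LR(0).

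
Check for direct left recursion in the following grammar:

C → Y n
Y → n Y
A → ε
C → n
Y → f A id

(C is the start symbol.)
No direct left recursion

Direct left recursion occurs when N → N α for some non-terminal N (the right-hand side begins with the left-hand side itself).

C → Y n: starts with Y
Y → n Y: starts with n
A → ε: starts with ε
C → n: starts with n
Y → f A id: starts with f

No direct left recursion found.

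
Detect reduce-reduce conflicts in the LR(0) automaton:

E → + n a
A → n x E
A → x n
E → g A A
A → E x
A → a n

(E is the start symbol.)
Augment with E' → E and build the canonical LR(0) collection (I0 = CLOSURE({[E' → . E]}), then GOTO on every symbol after a dot until no new states appear). It has 17 states:
  I0: { [E → . + n a], [E → . g A A], [E' → . E] }  — shift
  I1: { [E → + . n a] }  — shift
  I2: { [E' → E .] }  — accept
  I3: { [A → . E x], [A → . a n], [A → . n x E], [A → . x n], [E → . + n a], [E → . g A A], [E → g . A A] }  — shift
  I4: { [A → . E x], [A → . a n], [A → . n x E], [A → . x n], [E → . + n a], [E → . g A A], [E → g A . A] }  — shift
  I5: { [A → E . x] }  — shift
  I6: { [A → a . n] }  — shift
  I7: { [A → n . x E] }  — shift
  I8: { [A → x . n] }  — shift
  I9: { [A → x n .] }  — reduce
  I10: { [A → n x . E], [E → . + n a], [E → . g A A] }  — shift
  I11: { [A → n x E .] }  — reduce
  I12: { [A → a n .] }  — reduce
  I13: { [A → E x .] }  — reduce
  I14: { [E → g A A .] }  — reduce
  I15: { [E → + n . a] }  — shift
  I16: { [E → + n a .] }  — reduce

No state contains more than one complete item.

Answer: No reduce-reduce conflicts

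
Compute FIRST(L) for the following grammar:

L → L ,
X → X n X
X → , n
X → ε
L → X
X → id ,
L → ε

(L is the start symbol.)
{ ',', 'id', 'n', ε }

FIRST sets of the other non-terminals involved (by the same procedure, iterated to a fixed point):
  FIRST(X) = { ',', 'id', 'n', ε }

From L → L ,:
  - L is the symbol being defined: contributes nothing new
    L is nullable, so continue to the next symbol
  - ',' is a terminal: add ',' and stop
From L → X:
  - X is a non-terminal: add FIRST(X) \ {ε} = { ',', 'id', 'n' }
    X is nullable and nothing follows, so the whole right-hand side can vanish: ε ∈ FIRST(L)
From L → ε:
  - ε-production, so ε ∈ FIRST(L)

Collecting: FIRST(L) = { ',', 'id', 'n', ε }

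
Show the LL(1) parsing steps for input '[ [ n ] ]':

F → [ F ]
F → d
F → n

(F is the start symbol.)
Stack is shown with the top on the left.

Stack      Input        Action
------------------------------
F $        [ [ n ] ] $  output F → [ F ]
[ F ] $    [ [ n ] ] $  match '['
F ] $      [ n ] ] $    output F → [ F ]
[ F ] ] $  [ n ] ] $    match '['
F ] ] $    n ] ] $      output F → n
n ] ] $    n ] ] $      match 'n'
] ] $      ] ] $        match ']'
] $        ] $          match ']'
$          $            accept

The string is accepted.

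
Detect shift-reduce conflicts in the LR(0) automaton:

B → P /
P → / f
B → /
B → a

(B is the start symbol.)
A shift-reduce conflict occurs when an LR(0) state has both:
  - a complete (reduce) item [A → α .] (dot at the end), and
  - a shift item [B → β . c γ] (dot before a terminal).

Augment with B' → B and build the canonical LR(0) collection (I0 = CLOSURE({[B' → . B]}), then GOTO on every symbol after a dot until no new states appear). It has 7 states:
  I0: { [B → . /], [B → . P /], [B → . a], [B' → . B], [P → . / f] }  — shift
  I1: { [B → / .], [P → / . f] }  — shift, reduce
  I2: { [B' → B .] }  — accept
  I3: { [B → P . /] }  — shift
  I4: { [B → a .] }  — reduce
  I5: { [B → P / .] }  — reduce
  I6: { [P → / f .] }  — reduce

I1 contains reduce item [B → / .] and shift item [P → / . f] — shift-reduce conflict.

Answer: Yes — I1: [B → / .] vs [P → / . f]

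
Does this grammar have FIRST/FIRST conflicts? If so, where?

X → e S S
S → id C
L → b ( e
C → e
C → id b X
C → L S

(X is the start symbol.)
No FIRST/FIRST conflicts.

FIRST sets of the non-terminals at (or reachable through a nullable prefix from) the front of some alternative:
  FIRST(L) = { 'b' }

Productions for C:
  C → e: FIRST = { 'e' }
  C → id b X: FIRST = { 'id' }
  C → L S: FIRST = { 'b' }
X, S, L have only one production, so no FIRST/FIRST conflict is possible there.

All alternatives of each non-terminal have pairwise disjoint FIRST sets.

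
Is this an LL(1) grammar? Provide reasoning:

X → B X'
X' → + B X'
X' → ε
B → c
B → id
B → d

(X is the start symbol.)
Yes, the grammar is LL(1).

A grammar is LL(1) if for each non-terminal N with multiple productions, the predict sets of those productions are pairwise disjoint, where PREDICT(N → α) = (FIRST(α) \ {ε}) ∪ (FOLLOW(N) if α ⇒* ε).

Relevant sets:
  FOLLOW(X') = { $ }

For X':
  PREDICT(X' → '+' B X') = { '+' }
  PREDICT(X' → ε) = { $ }
For B:
  PREDICT(B → c) = { 'c' }
  PREDICT(B → id) = { 'id' }
  PREDICT(B → d) = { 'd' }
X has a single production, so nothing to check there.

All predict sets are disjoint. The grammar IS LL(1).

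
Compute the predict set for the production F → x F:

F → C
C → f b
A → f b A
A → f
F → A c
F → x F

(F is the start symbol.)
PREDICT(F → x F) = (FIRST(RHS) \ {ε}) ∪ (FOLLOW(F) if ε ∈ FIRST(RHS), i.e. RHS ⇒* ε)
FIRST(x F) = { 'x' }
ε ∉ FIRST(x F), so FOLLOW(F) is not added.
PREDICT(F → x F) = { 'x' }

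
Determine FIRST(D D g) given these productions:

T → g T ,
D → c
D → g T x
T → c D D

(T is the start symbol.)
FIRST sets of the non-terminals involved (from the grammar, by fixed-point iteration):
  FIRST(D) = { 'c', 'g' }

To compute FIRST(D D g), process the symbols left to right:
Symbol D is a non-terminal. Add FIRST(D) \ {ε} = { 'c', 'g' }
D is not nullable (ε ∉ FIRST(D)), so stop here.
FIRST(D D g) = { 'c', 'g' }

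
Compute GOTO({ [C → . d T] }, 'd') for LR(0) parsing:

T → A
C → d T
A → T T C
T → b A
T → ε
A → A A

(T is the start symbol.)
{ [A → . A A], [A → . T T C], [C → d . T], [T → . A], [T → . b A], [T → .] }

GOTO(I, 'd') = CLOSURE({ [A → αX.β] : [A → α.Xβ] ∈ I, X = 'd' })

Items with dot before 'd', with the dot advanced:
  [C → . d T] → [C → d . T]
Closure of the advanced items:
  [C → d . T] has the dot before T: add [T → . A], [T → . b A], [T → .]
  [T → . A] has the dot before A: add [A → . T T C], [A → . A A]

GOTO = { [A → . A A], [A → . T T C], [C → d . T], [T → . A], [T → . b A], [T → .] }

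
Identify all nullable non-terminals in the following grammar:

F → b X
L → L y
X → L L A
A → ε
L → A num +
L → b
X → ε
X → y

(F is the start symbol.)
ε-productions: A → ε, X → ε
So A, X are immediately nullable.
No further non-terminal can be added: every production for the remaining non-terminals contains a terminal or a non-nullable non-terminal.
Nullable = { 'A', 'X' }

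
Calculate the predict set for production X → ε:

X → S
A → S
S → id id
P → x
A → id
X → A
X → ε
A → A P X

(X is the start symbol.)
{ $, 'x' }

PREDICT(X → ε) = (FIRST(RHS) \ {ε}) ∪ (FOLLOW(X) if ε ∈ FIRST(RHS), i.e. RHS ⇒* ε)
The right-hand side is ε (FIRST(ε) = { ε }), so the predict set is FOLLOW(X) = { $, 'x' }
PREDICT(X → ε) = { $, 'x' }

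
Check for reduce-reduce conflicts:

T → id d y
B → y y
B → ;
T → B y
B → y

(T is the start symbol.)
A reduce-reduce conflict occurs when an LR(0) state has two complete items [A → α .] and [B → β .] — both call for a reduction, and with no lookahead the parser cannot choose between them.

Augment with T' → T and build the canonical LR(0) collection (I0 = CLOSURE({[T' → . T]}), then GOTO on every symbol after a dot until no new states appear). It has 10 states:
  I0: { [B → . ;], [B → . y y], [B → . y], [T → . B y], [T → . id d y], [T' → . T] }  — shift
  I1: { [B → ; .] }  — reduce
  I2: { [T → B . y] }  — shift
  I3: { [T' → T .] }  — accept
  I4: { [T → id . d y] }  — shift
  I5: { [B → y . y], [B → y .] }  — shift, reduce
  I6: { [B → y y .] }  — reduce
  I7: { [T → id d . y] }  — shift
  I8: { [T → id d y .] }  — reduce
  I9: { [T → B y .] }  — reduce

No state contains more than one complete item.

Answer: No reduce-reduce conflicts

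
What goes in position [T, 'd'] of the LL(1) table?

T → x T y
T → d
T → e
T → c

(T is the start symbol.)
T → d

To find M[T, 'd'], we find productions for T where 'd' is in the predict set (PREDICT(N → α) = (FIRST(α) \ {ε}) ∪ (FOLLOW(N) if α ⇒* ε)).

T → x T y: PREDICT = { 'x' }
T → d: PREDICT = { 'd' }
  'd' is in predict set, so this production goes in M[T, 'd']
T → e: PREDICT = { 'e' }
T → c: PREDICT = { 'c' }

M[T, 'd'] = T → d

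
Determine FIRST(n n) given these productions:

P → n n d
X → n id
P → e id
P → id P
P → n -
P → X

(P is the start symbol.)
{ 'n' }

To compute FIRST(n n), process the symbols left to right:
Symbol n is a terminal. Add 'n' and stop.
FIRST(n n) = { 'n' }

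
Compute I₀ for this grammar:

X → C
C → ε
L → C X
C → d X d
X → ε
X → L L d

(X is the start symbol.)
First, augment the grammar with X' → X
I₀ = CLOSURE({ [X' → . X] }):
  [X' → . X] has the dot before X: add [X → . C], [X → .], [X → . L L d]
  [X → . C] has the dot before C: add [C → .], [C → . d X d]
  [X → . L L d] has the dot before L: add [L → . C X]
No further items can be added.

I₀ = { [C → . d X d], [C → .], [L → . C X], [X → . C], [X → . L L d], [X → .], [X' → . X] }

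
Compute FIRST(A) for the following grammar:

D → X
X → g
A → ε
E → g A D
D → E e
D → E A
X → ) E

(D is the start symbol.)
To compute FIRST(A), examine every production with A on the left-hand side, reading each right-hand side left to right until a non-nullable symbol is reached.

From A → ε:
  - ε-production, so ε ∈ FIRST(A)

Collecting: FIRST(A) = { ε }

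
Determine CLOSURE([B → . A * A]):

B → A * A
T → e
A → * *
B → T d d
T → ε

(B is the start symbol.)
To compute CLOSURE, for each item [A → α.Bβ] where B is a non-terminal, add [B → .γ] for all productions B → γ; repeat for the newly added items until nothing changes.

Start with: [B → . A * A]
  [B → . A * A] has the dot before A: add [A → . * *]
No further items can be added.

CLOSURE = { [A → . * *], [B → . A * A] }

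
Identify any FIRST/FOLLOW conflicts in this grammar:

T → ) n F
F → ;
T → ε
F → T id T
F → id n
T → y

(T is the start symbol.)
No FIRST/FOLLOW conflicts.

A FIRST/FOLLOW conflict occurs when a non-terminal N has a nullable alternative N → β (β ⇒* ε) and another alternative N → α with FIRST(α) ∩ FOLLOW(N) ≠ ∅: on such a lookahead the parser cannot decide between expanding α and letting N vanish via β.

Nullable non-terminals: T.

T: nullable alternative(s) T → ε; FOLLOW(T) = { $, 'id' }
  T → ) n F: FIRST \ {ε} = { ')' } — disjoint from FOLLOW(T)
  T → ε: FIRST \ {ε} = { } — this is the only nullable alternative, skip
  T → y: FIRST \ {ε} = { 'y' } — disjoint from FOLLOW(T)

F has no nullable alternative, so no FIRST/FOLLOW check is needed there.

No FIRST/FOLLOW conflicts found.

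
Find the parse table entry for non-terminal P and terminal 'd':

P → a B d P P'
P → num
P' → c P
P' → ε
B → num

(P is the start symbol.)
To find M[P, 'd'], we find productions for P where 'd' is in the predict set (PREDICT(N → α) = (FIRST(α) \ {ε}) ∪ (FOLLOW(N) if α ⇒* ε)).

P → a B d P P': PREDICT = { 'a' }
P → num: PREDICT = { 'num' }

M[P, 'd'] is empty (no production applies)

Answer: Empty (error entry)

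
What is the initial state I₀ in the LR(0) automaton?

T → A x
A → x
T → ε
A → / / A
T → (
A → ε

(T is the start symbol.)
{ [A → . / / A], [A → . x], [A → .], [T → . (], [T → . A x], [T → .], [T' → . T] }

First, augment the grammar with T' → T
I₀ = CLOSURE({ [T' → . T] }):
  [T' → . T] has the dot before T: add [T → . A x], [T → .], [T → . (]
  [T → . A x] has the dot before A: add [A → . x], [A → . / / A], [A → .]
No further items can be added.

I₀ = { [A → . / / A], [A → . x], [A → .], [T → . (], [T → . A x], [T → .], [T' → . T] }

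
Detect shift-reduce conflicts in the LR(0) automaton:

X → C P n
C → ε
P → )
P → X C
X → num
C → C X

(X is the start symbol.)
Augment with X' → X and build the canonical LR(0) collection (I0 = CLOSURE({[X' → . X]}), then GOTO on every symbol after a dot until no new states appear). It has 10 states:
  I0: { [C → . C X], [C → .], [X → . C P n], [X → . num], [X' → . X] }  — shift, reduce
  I1: { [C → . C X], [C → .], [C → C . X], [P → . )], [P → . X C], [X → . C P n], [X → . num], [X → C . P n] }  — shift, reduce
  I2: { [X' → X .] }  — accept
  I3: { [X → num .] }  — reduce
  I4: { [P → ) .] }  — reduce
  I5: { [X → C P . n] }  — shift
  I6: { [C → . C X], [C → .], [C → C X .], [P → X . C] }  — 2 reduces
  I7: { [C → . C X], [C → .], [C → C . X], [P → X C .], [X → . C P n], [X → . num] }  — shift, 2 reduces
  I8: { [C → C X .] }  — reduce
  I9: { [X → C P n .] }  — reduce

I0 contains reduce item [C → .] and shift item [X → . num] — shift-reduce conflict.
I1 contains reduce item [C → .] and shift items [P → . )], [X → . num] — shift-reduce conflict.
I7 contains reduce items [C → .], [P → X C .] and shift item [X → . num] — shift-reduce conflict.

Answer: Yes — I0: [C → .] vs [X → . num]; I1: [C → .] vs [P → . )]; I7: [C → .] vs [X → . num]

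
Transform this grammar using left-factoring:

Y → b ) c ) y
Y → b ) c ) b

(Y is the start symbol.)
Left-factoring transforms A → αβ₁ | αβ₂ into A → αA' and A' → β₁ | β₂
(α is the longest common prefix among the alternatives). Repeat until
no nonterminal has two alternatives with a common prefix.

Round 1: Y has alternatives sharing prefix 'b ) c )'. Introduce Y': Y → b ) c ) Y'
  Add: Y' → y
  Add: Y' → b

No remaining common prefixes — done.

Resulting grammar:
Y → b ) c ) Y'
Y' → y
Y' → b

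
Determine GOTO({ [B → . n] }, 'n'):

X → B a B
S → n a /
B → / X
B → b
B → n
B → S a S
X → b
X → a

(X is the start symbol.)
GOTO(I, 'n') = CLOSURE({ [A → αX.β] : [A → α.Xβ] ∈ I, X = 'n' })

Items with dot before 'n', with the dot advanced:
  [B → . n] → [B → n .]
Closure adds nothing (no advanced item has the dot before a non-terminal).

GOTO = { [B → n .] }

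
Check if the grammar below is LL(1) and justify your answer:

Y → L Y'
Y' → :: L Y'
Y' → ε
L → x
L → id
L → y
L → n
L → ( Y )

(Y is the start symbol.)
Relevant sets:
  FOLLOW(Y') = { $, ')' }

For Y':
  PREDICT(Y' → :: L Y') = { '::' }
  PREDICT(Y' → ε) = { $, ')' }
For L:
  PREDICT(L → x) = { 'x' }
  PREDICT(L → id) = { 'id' }
  PREDICT(L → y) = { 'y' }
  PREDICT(L → n) = { 'n' }
  PREDICT(L → '(' Y ')') = { '(' }
Y has a single production, so nothing to check there.

All predict sets are disjoint. The grammar IS LL(1).

Answer: Yes, the grammar is LL(1).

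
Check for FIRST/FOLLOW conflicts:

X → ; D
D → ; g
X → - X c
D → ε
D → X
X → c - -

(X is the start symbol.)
Nullable non-terminals: D.
FIRST sets used below: FIRST(X) = { '-', ';', 'c' }

D: nullable alternative(s) D → ε; FOLLOW(D) = { $, 'c' }
  D → ; g: FIRST \ {ε} = { ';' } — disjoint from FOLLOW(D)
  D → ε: FIRST \ {ε} = { } — this is the only nullable alternative, skip
  D → X: FIRST \ {ε} = { '-', ';', 'c' } — overlaps FOLLOW(D) on { 'c' }: CONFLICT

X has no nullable alternative, so no FIRST/FOLLOW check is needed there.

So the grammar has 1 FIRST/FOLLOW conflict (marked CONFLICT above).

Answer: Yes. D → X with FOLLOW(D) on { 'c' }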